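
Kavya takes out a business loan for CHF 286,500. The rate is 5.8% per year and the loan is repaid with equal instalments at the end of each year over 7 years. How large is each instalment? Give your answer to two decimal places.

Annuity-PV factor = 5.622284; PMT = 286500 / 5.622284 = 50,957.9425

CHF 50,957.94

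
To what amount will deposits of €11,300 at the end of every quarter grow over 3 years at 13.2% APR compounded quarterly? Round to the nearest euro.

With 4 periods per year: i = 0.033, n = 12.
FV = 11300 × [(1+0.033)^12 − 1] / 0.033 = 11300 × 14.436345 = 163,130.7015

€163,131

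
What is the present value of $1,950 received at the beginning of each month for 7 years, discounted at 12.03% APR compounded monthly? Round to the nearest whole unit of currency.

Periodic rate i = 0.1203/12 = 0.010025; n = 7 × 12 = 84 periods.
Annuity factor a(84|0.010025) × (1+i) = 57.164387; PV = 1950 × 57.164387 = 111,470.5553
Payments are at the start of each period, so multiply by (1+i).

$111,471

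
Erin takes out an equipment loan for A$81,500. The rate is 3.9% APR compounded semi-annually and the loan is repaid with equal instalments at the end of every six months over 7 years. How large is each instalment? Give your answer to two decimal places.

A$6,708.39

Periodic rate i = 0.039/2 = 0.0195; n = 7 × 2 = 14 periods.
Annuity-PV factor = 12.148959; PMT = 81500 / 12.148959 = 6,708.3937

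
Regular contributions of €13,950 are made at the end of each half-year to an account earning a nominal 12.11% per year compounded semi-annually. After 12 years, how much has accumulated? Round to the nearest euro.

Periodic rate i = 0.1211/2 = 0.06055; n = 12 × 2 = 24 periods.
FV = PMT · [(1+i)^n − 1] / i = 13950 · 51.191698 = 714,124.1940

€714,124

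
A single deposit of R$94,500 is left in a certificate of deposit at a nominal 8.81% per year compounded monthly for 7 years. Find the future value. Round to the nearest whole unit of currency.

R$174,696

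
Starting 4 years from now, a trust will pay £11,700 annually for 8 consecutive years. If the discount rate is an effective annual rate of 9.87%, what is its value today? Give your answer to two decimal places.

£47,286.26

PV at t=3 (ordinary 8-year annuity): 11700 × a(8|0.0987) = 11700 × 5.360268 = 62,715.1361
PV₀ = 62,715.1361 / (1+0.0987)^3 = 62,715.1361 / 1.326287 = 47,286.2632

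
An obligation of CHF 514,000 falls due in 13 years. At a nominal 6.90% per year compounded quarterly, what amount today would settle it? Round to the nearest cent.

Periodic rate i = 0.069/4 = 0.01725; n = 13 × 4 = 52 periods.
PV = 514,000 / (1 + 0.01725)^52 = 514,000 / 2.433550 = 211,214.0459

CHF 211,214.05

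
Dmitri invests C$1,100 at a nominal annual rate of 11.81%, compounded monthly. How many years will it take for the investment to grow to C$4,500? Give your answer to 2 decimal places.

Periodic rate i = 0.1181/12 = 0.00984167.
n = ln(4500/1100) / ln(1+0.00984167) = ln(4.09091) / 0.009794 = 143.8464 months
= 143.8464/12 years

11.99 years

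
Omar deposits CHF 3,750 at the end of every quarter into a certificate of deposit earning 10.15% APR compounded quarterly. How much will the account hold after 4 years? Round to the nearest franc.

i = 0.1015/4 = 0.025375 per quarter; n = 4·4 = 16.
FV = 3750 × [(1+0.025375)^16 − 1] / 0.025375 = 3750 × 19.437214 = 72,889.5509

CHF 72,890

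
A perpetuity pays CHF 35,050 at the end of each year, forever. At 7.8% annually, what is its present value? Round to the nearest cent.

CHF 449,358.97

PV = PMT / i = 35050 / 0.078 = 449,358.9744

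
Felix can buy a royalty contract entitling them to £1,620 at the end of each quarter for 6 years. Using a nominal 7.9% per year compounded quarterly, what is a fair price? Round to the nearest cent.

£30,727.51

Periodic rate i = 0.079/4 = 0.01975; n = 6 × 4 = 24 periods.
Annuity factor a(24|0.01975) = 18.967600; PV = 1620 × 18.967600 = 30,727.5119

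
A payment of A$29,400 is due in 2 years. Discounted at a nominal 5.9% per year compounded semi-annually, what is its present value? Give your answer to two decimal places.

Periodic rate i = 0.059/2 = 0.0295; n = 2 × 2 = 4 periods.
PV = 29,400 / (1 + 0.0295)^4 = 29,400 / 1.123325 = 26,172.3022

A$26,172.30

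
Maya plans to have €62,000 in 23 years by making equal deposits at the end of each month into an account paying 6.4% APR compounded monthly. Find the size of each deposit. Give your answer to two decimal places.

€98.97

i = 0.064/12 = 0.00533333 per month; n = 23·12 = 276.
FV-annuity factor = 626.424340; PMT = 62000 / 626.424340 = 98.9744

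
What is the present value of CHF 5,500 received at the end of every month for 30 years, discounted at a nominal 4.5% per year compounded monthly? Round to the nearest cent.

CHF 1,085,486.37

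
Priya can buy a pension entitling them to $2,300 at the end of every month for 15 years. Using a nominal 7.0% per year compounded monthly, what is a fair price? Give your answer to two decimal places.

i = 0.07/12 = 0.00583333 per month; n = 15·12 = 180.
Annuity factor a(180|0.00583333) = 111.255958; PV = 2300 × 111.255958 = 255,888.7025

$255,888.70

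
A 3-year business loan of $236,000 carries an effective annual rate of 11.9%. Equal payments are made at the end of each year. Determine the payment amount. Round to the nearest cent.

PMT = 236000 / ( [1 − (1+0.119)^(−3)] / 0.119 ) = 236000 / 2.405965 = 98,089.5559

$98,089.56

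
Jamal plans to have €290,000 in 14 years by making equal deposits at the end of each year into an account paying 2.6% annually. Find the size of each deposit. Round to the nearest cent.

€17,437.73

FV-annuity factor = 16.630609; PMT = 290000 / 16.630609 = 17,437.7256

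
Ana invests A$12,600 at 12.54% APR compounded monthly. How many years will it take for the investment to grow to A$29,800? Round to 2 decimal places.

6.90 years

Periodic rate i = 0.1254/12 = 0.01045.
(1+i)^n = 29800/12600 = 2.36508, so n = ln 2.36508 / ln 1.01045 = 82.8040 months
= 82.8040/12 years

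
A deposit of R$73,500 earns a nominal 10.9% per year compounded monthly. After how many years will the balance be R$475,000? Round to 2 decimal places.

Periodic rate i = 0.109/12 = 0.00908333.
(1+i)^n = 475000/73500 = 6.46259, so n = ln 6.46259 / ln 1.00908 = 206.3660 months
= 206.3660/12 years

17.20 years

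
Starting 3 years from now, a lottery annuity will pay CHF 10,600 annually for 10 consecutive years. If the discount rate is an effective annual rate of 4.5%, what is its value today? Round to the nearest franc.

CHF 76,807

Value one period before first payment (t=2): 10600 × [1 − (1+0.045)^(−10)] / 0.045 = 10600 × 7.912718 = 83,874.8127
PV₀ = 83,874.8127 / (1+0.045)^2 = 83,874.8127 / 1.092025 = 76,806.6781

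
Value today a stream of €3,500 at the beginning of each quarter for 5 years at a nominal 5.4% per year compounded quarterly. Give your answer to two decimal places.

€61,811.59

With 4 periods per year: i = 0.0135, n = 20.
PV = PMT · [1 − (1+i)^(−n)] / i × (1+i) = 3500 · 17.660455 = 61,811.5923
(Beginning-of-period payments → annuity-due factor ×(1+i).)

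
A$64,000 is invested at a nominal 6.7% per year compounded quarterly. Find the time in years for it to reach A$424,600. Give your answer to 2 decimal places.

28.48 years

Periodic rate i = 0.067/4 = 0.01675.
(1+i)^n = 424600/64000 = 6.63438, so n = ln 6.63438 / ln 1.01675 = 113.9145 quarters
= 113.9145/4 years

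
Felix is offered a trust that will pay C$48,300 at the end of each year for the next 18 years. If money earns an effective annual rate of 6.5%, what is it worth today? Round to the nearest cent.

PV = 48300 × [1 − (1+0.065)^(−18)] / 0.065 = 48300 × 10.432466 = 503,888.1263

C$503,888.13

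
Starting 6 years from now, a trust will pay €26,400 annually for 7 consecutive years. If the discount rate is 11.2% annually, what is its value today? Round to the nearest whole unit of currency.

PV at t=5 (ordinary 7-year annuity): 26400 × a(7|0.112) = 26400 × 4.681902 = 123,602.2100
Discount back 5 years: 123,602.2100 × (1+0.112)^(−5) = 123,602.2100 × 0.588134 = 72,694.6249

€72,695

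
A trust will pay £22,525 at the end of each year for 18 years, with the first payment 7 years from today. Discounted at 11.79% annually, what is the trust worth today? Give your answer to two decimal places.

£84,722.06

PV at t=6 (ordinary 18-year annuity): 22525 × a(18|0.1179) = 22525 × 7.340903 = 165,353.8299
PV₀ = 165,353.8299 / (1+0.1179)^6 = 165,353.8299 / 1.951721 = 84,722.0629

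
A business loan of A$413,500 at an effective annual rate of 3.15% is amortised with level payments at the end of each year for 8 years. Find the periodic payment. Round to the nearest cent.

A$59,279.03

PMT = 413500 / ( [1 − (1+0.0315)^(−8)] / 0.0315 ) = 413500 / 6.975485 = 59,279.0298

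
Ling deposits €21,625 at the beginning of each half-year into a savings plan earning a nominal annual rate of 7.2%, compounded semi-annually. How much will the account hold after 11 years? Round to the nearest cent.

€732,645.28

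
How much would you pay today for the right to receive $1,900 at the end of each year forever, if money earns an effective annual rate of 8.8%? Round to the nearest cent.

PV = PMT / i = 1900 / 0.088 = 21,590.9091

$21,590.91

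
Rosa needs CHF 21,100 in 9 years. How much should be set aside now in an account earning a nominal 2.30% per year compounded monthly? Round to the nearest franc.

Periodic rate i = 0.023/12 = 0.00191667; n = 9 × 12 = 108 periods.
PV = FV·(1+i)^(−n) = 21,100 × 0.813181 = 17,158.1137

CHF 17,158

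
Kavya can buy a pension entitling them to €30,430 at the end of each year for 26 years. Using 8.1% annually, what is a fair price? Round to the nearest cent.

Annuity factor a(26|0.081) = 10.716207; PV = 30430 × 10.716207 = 326,094.1753

€326,094.18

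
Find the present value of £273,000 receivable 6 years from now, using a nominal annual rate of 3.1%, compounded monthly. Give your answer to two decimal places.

£226,719.06

i = 0.031/12 = 0.00258333 per month; n = 6·12 = 72.
PV = 273,000 / (1 + 0.00258333)^72 = 273,000 / 1.204133 = 226,719.0605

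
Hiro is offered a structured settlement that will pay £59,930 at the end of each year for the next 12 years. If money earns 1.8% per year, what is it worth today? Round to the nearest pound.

PV = PMT · [1 − (1+i)^(−n)] / i = 59930 · 10.706412 = 641,635.2417

£641,635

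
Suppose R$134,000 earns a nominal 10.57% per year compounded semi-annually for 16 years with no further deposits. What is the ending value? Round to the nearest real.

With 2 periods per year: i = 0.05285, n = 32.
FV = PV·(1+i)^n = 134,000 × 5.196705 = 696,358.4426

R$696,358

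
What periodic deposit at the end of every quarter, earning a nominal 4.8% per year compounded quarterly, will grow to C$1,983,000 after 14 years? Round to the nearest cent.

C$25,039.65

i = 0.048/4 = 0.012 per quarter; n = 14·4 = 56.
FV-annuity factor = 79.194391; PMT = 1.983e+06 / 79.194391 = 25,039.6522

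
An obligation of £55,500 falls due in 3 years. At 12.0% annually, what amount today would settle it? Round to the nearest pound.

PV = FV·(1+i)^(−n) = 55,500 × 0.711780 = 39,503.8038

£39,504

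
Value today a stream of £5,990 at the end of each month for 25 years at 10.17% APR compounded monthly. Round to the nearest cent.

£650,583.39

Periodic rate i = 0.1017/12 = 0.008475; n = 25 × 12 = 300 periods.
Annuity factor a(300|0.008475) = 108.611584; PV = 5990 × 108.611584 = 650,583.3886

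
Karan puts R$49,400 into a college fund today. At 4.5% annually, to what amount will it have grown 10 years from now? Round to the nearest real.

R$76,717

49,400 × (1+0.045)^10 = 49,400 × 1.552969 = 76,716.6894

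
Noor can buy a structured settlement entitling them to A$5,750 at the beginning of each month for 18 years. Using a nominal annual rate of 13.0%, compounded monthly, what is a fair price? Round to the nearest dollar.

A$484,183

i = 0.13/12 = 0.0108333 per month; n = 18·12 = 216.
PV = 5750 × [1 − (1+0.0108333)^(−216)] / 0.0108333 × (1+i) = 5750 × 84.205760 = 484,183.1192
(Beginning-of-period payments → annuity-due factor ×(1+i).)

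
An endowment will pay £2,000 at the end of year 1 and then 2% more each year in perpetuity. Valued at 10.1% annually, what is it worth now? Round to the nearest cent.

PV = D₁/(r − g) = 2000/(0.101 − 0.02) = 24,691.3580

£24,691.36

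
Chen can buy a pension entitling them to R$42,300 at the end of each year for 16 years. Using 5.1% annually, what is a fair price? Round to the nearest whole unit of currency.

R$455,192

Annuity factor a(16|0.051) = 10.761040; PV = 42300 × 10.761040 = 455,191.9884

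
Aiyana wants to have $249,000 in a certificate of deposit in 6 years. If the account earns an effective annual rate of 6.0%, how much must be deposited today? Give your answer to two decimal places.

PV = 249,000 / (1 + 0.06)^6 = 249,000 / 1.418519 = 175,535.1746

$175,535.17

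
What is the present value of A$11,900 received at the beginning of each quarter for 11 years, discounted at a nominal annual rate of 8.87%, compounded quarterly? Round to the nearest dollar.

i = 0.0887/4 = 0.022175 per quarter; n = 11·4 = 44.
Annuity factor a(44|0.022175) × (1+i) = 28.534781; PV = 11900 × 28.534781 = 339,563.8993
Payments are at the start of each period, so multiply by (1+i).

A$339,564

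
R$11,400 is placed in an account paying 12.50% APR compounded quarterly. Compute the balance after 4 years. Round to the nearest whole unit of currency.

R$18,652

With 4 periods per year: i = 0.03125, n = 16.
FV = 11,400 × (1 + 0.03125)^16 = 18,652.1215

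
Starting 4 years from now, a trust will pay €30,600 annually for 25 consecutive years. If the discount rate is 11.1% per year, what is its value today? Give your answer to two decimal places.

€186,559.99

PV at t=3 (ordinary 25-year annuity): 30600 × a(25|0.111) = 30600 × 8.360635 = 255,835.4333
Discount back 3 years: 255,835.4333 × (1+0.111)^(−3) = 255,835.4333 × 0.729219 = 186,559.9932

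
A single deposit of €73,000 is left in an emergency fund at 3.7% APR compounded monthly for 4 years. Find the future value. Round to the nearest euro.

€84,625

Periodic rate i = 0.037/12 = 0.00308333; n = 4 × 12 = 48 periods.
FV = 73,000 × (1 + 0.00308333)^48 = 84,625.1702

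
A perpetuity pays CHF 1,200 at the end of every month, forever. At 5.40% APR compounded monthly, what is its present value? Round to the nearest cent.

Periodic rate i = 0.054/12 = 0.0045.
PV = PMT / i = 1200 / 0.0045 = 266,666.6667

CHF 266,666.67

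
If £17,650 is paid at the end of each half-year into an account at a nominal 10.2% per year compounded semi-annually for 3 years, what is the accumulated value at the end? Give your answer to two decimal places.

i = 0.102/2 = 0.051 per half-year; n = 3·2 = 6.
Accumulation factor s(6|0.051) = 6.819051; FV = 17650 × 6.819051 = 120,356.2449

£120,356.24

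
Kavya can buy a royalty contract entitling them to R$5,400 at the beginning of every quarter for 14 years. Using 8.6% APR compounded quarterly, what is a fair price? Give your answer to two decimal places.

i = 0.086/4 = 0.0215 per quarter; n = 14·4 = 56.
Annuity factor a(56|0.0215) × (1+i) = 33.075486; PV = 5400 × 33.075486 = 178,607.6254
(Beginning-of-period payments → annuity-due factor ×(1+i).)

R$178,607.63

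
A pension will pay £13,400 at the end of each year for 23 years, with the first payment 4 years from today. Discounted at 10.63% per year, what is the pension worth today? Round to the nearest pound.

£83,983

Value one period before first payment (t=3): 13400 × [1 − (1+0.1063)^(−23)] / 0.1063 = 13400 × 8.486062 = 113,713.2273
Discount back 3 years: 113,713.2273 × (1+0.1063)^(−3) = 113,713.2273 × 0.738552 = 83,983.1671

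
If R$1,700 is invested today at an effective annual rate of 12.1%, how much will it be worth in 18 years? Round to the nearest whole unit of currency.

R$13,285

1,700 × (1+0.121)^18 = 1,700 × 7.814497 = 13,284.6448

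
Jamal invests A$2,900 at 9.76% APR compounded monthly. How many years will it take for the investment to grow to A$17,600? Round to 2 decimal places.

18.55 years

Periodic rate i = 0.0976/12 = 0.00813333.
n = ln(17600/2900) / ln(1+0.00813333) = ln(6.06897) / 0.008100 = 222.6038 months
= 222.6038/12 years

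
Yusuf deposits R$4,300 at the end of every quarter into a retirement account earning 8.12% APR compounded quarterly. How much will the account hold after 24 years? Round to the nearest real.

R$1,246,486

i = 0.0812/4 = 0.0203 per quarter; n = 24·4 = 96.
FV = PMT · [(1+i)^n − 1] / i = 4300 · 289.880529 = 1,246,486.2735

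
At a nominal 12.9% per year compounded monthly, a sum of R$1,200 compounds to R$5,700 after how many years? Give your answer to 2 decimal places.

12.14 years

Periodic rate i = 0.129/12 = 0.01075.
(1+i)^n = 5700/1200 = 4.75000, so n = ln 4.75000 / ln 1.01075 = 145.7214 months
= 145.7214/12 years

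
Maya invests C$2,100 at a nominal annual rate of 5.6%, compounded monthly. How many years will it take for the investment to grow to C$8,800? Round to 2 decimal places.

25.65 years

Periodic rate i = 0.056/12 = 0.00466667.
(1+i)^n = 8800/2100 = 4.19048, so n = ln 4.19048 / ln 1.00467 = 307.7475 months
= 307.7475/12 years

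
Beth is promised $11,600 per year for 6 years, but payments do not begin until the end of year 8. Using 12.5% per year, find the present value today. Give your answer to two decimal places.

$20,618.49

PV at t=7 (ordinary 6-year annuity): 11600 × a(6|0.125) = 11600 × 4.053839 = 47,024.5269
Discount back 7 years: 47,024.5269 × (1+0.125)^(−7) = 47,024.5269 × 0.438462 = 20,618.4863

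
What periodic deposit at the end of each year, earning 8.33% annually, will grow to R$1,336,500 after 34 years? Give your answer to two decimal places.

FV-annuity factor = 170.305943; PMT = 1.3365e+06 / 170.305943 = 7,847.6416

R$7,847.64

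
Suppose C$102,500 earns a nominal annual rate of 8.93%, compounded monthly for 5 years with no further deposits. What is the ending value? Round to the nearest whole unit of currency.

Periodic rate i = 0.0893/12 = 0.00744167; n = 5 × 12 = 60 periods.
FV = 102,500 × (1 + 0.00744167)^60 = 159,925.7497

C$159,926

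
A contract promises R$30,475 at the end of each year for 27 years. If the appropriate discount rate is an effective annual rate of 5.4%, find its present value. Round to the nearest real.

R$427,940

Annuity factor a(27|0.054) = 14.042316; PV = 30475 × 14.042316 = 427,939.5741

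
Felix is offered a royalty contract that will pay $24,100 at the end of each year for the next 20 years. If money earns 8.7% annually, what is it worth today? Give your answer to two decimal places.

Annuity factor a(20|0.087) = 9.327098; PV = 24100 × 9.327098 = 224,783.0718

$224,783.07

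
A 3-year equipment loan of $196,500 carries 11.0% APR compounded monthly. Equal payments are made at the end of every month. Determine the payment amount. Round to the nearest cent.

$6,433.16

i = 0.11/12 = 0.00916667 per month; n = 3·12 = 36.
PMT = 196500 / ( [1 − (1+0.00916667)^(−36)] / 0.00916667 ) = 196500 / 30.544874 = 6,433.1579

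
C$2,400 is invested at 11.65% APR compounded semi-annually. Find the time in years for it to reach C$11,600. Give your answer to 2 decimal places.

Periodic rate i = 0.1165/2 = 0.05825.
(1+i)^n = 11600/2400 = 4.83333, so n = ln 4.83333 / ln 1.05825 = 27.8282 half-years
= 27.8282/2 years

13.91 years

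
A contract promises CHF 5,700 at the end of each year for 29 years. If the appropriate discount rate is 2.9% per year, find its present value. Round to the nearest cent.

CHF 110,762.85

PV = 5700 × [1 − (1+0.029)^(−29)] / 0.029 = 5700 × 19.432078 = 110,762.8458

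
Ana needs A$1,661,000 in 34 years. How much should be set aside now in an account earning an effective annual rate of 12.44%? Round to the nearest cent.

A$30,836.22

Discount factor = (1+0.1244)^(−34) = 0.018565; PV = 1,661,000 × 0.018565 = 30,836.2229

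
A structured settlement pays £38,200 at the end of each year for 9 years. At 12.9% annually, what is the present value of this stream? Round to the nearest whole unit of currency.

£196,760

Annuity factor a(9|0.129) = 5.150791; PV = 38200 × 5.150791 = 196,760.2348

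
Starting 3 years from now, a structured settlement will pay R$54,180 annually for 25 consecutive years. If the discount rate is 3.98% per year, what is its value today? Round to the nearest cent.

Value one period before first payment (t=2): 54180 × [1 − (1+0.0398)^(−25)] / 0.0398 = 54180 × 15.655157 = 848,196.3880
PV₀ = 848,196.3880 / (1+0.0398)^2 = 848,196.3880 / 1.081184 = 784,506.9448

R$784,506.94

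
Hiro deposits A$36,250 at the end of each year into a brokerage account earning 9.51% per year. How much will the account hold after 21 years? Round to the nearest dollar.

Accumulation factor s(21|0.0951) = 60.336219; FV = 36250 × 60.336219 = 2,187,187.9379

A$2,187,188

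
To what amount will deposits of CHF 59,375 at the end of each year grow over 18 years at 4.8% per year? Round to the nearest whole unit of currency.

CHF 1,639,528

FV = PMT · [(1+i)^n − 1] / i = 59375 · 27.613105 = 1,639,528.0830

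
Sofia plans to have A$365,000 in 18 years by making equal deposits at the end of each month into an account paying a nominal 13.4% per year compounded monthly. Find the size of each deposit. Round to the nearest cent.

Periodic rate i = 0.134/12 = 0.0111667; n = 18 × 12 = 216 periods.
PMT = 365000 / ( [(1+0.0111667)^216 − 1] / 0.0111667 ) = 365000 / 896.248803 = 407.2530

A$407.25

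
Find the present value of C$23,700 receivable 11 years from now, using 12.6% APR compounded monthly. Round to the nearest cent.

C$5,969.73

With 12 periods per year: i = 0.0105, n = 132.
Discount factor = (1+0.0105)^(−132) = 0.251887; PV = 23,700 × 0.251887 = 5,969.7259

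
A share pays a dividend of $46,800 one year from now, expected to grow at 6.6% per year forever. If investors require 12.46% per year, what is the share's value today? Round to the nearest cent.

$798,634.81

PV = D₁/(r − g) = 46800/(0.1246 − 0.066) = 798,634.8123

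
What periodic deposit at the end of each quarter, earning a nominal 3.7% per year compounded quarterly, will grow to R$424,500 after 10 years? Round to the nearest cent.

R$8,818.44

i = 0.037/4 = 0.00925 per quarter; n = 10·4 = 40.
PMT = 424500 / ( [(1+0.00925)^40 − 1] / 0.00925 ) = 424500 / 48.137778 = 8,818.4378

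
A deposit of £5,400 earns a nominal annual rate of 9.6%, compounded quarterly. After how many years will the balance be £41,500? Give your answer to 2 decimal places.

Periodic rate i = 0.096/4 = 0.024.
n = ln(41500/5400) / ln(1+0.024) = ln(7.68519) / 0.023717 = 85.9862 quarters
= 85.9862/4 years

21.50 years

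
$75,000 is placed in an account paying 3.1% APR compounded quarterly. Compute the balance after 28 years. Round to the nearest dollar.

With 4 periods per year: i = 0.00775, n = 112.
FV = 75,000 × (1 + 0.00775)^112 = 178,063.7961

$178,064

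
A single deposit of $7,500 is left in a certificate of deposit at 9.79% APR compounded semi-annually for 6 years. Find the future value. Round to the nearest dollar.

$13,308

i = 0.0979/2 = 0.04895 per half-year; n = 6·2 = 12.
7,500 × (1+0.04895)^12 = 7,500 × 1.774424 = 13,308.1814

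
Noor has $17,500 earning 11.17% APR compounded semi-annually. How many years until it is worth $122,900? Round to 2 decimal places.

Periodic rate i = 0.1117/2 = 0.05585.
(1+i)^n = 122900/17500 = 7.02286, so n = ln 7.02286 / ln 1.05585 = 35.8658 half-years
= 35.8658/2 years

17.93 years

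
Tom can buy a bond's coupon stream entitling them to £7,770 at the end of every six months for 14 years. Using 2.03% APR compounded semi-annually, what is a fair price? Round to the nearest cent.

£188,550.65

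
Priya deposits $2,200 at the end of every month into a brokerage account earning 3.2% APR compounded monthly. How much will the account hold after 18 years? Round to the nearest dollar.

$641,475

Periodic rate i = 0.032/12 = 0.00266667; n = 18 × 12 = 216 periods.
Accumulation factor s(216|0.00266667) = 291.579484; FV = 2200 × 291.579484 = 641,474.8652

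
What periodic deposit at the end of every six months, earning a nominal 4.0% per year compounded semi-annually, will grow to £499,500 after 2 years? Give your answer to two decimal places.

£121,190.56

Periodic rate i = 0.04/2 = 0.02; n = 2 × 2 = 4 periods.
FV-annuity factor = 4.121608; PMT = 499500 / 4.121608 = 121,190.5645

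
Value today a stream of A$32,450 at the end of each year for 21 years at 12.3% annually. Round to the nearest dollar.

PV = PMT · [1 − (1+i)^(−n)] / i = 32450 · 7.418671 = 240,735.8815

A$240,736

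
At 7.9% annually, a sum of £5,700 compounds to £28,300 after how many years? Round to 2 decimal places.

(1+i)^n = 28300/5700 = 4.96491, so n = ln 4.96491 / ln 1.079 = 21.0745 years

21.07 years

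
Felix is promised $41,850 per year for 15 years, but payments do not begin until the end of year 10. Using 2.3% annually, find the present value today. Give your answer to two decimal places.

Value one period before first payment (t=9): 41850 × [1 − (1+0.023)^(−15)] / 0.023 = 41850 × 12.565510 = 525,866.5803
Discount back 9 years: 525,866.5803 × (1+0.023)^(−9) = 525,866.5803 × 0.814928 = 428,543.4564

$428,543.46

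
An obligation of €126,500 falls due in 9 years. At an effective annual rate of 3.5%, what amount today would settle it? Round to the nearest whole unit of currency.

€92,817

PV = FV·(1+i)^(−n) = 126,500 × 0.733731 = 92,816.9680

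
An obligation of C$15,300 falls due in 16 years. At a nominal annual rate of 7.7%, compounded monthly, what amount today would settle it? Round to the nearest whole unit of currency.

i = 0.077/12 = 0.00641667 per month; n = 16·12 = 192.
PV = 15,300 / (1 + 0.00641667)^192 = 15,300 / 3.414613 = 4,480.7420

C$4,481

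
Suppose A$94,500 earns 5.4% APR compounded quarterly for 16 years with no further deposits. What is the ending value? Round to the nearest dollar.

A$222,922

i = 0.054/4 = 0.0135 per quarter; n = 16·4 = 64.
94,500 × (1+0.0135)^64 = 94,500 × 2.358958 = 222,921.5234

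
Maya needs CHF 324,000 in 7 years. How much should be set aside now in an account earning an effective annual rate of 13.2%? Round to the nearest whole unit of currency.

CHF 136,025

PV = FV·(1+i)^(−n) = 324,000 × 0.419831 = 136,025.4033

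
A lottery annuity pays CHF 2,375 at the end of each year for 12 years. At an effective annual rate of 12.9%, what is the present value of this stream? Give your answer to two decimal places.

CHF 14,117.99

PV = PMT · [1 − (1+i)^(−n)] / i = 2375 · 5.944419 = 14,117.9939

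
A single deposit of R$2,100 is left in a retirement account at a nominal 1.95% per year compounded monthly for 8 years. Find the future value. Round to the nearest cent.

R$2,454.22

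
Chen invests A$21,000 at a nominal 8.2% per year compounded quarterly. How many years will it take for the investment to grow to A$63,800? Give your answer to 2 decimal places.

Periodic rate i = 0.082/4 = 0.0205.
n = ln(63800/21000) / ln(1+0.0205) = ln(3.03810) / 0.020293 = 54.7601 quarters
= 54.7601/4 years

13.69 years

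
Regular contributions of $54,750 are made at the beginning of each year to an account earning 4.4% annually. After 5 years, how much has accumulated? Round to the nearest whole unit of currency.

FV = 54750 × [(1+0.044)^5 − 1] / 0.044 × (1+i) = 54750 × 5.700020 = 312,076.1176
(annuity-due: payments at period start, so ×(1+i).)

$312,076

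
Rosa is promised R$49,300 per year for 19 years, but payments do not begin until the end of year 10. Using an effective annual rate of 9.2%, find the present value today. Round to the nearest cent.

PV at t=9 (ordinary 19-year annuity): 49300 × a(19|0.092) = 49300 × 8.827912 = 435,216.0463
PV₀ = 435,216.0463 / (1+0.092)^9 = 435,216.0463 / 2.208024 = 197,106.5942

R$197,106.59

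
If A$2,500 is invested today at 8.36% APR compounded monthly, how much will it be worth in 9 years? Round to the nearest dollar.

With 12 periods per year: i = 0.00696667, n = 108.
FV = 2,500 × (1 + 0.00696667)^108 = 5,291.3953

A$5,291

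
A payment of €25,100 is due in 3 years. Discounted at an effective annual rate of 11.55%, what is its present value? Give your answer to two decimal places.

PV = FV·(1+i)^(−n) = 25,100 × 0.720429 = 18,082.7716

€18,082.77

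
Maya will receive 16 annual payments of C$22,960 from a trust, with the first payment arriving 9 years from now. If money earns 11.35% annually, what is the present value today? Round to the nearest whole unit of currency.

C$70,271

PV at t=8 (ordinary 16-year annuity): 22960 × a(16|0.1135) = 22960 × 7.233105 = 166,072.0804
PV₀ = 166,072.0804 / (1+0.1135)^8 = 166,072.0804 / 2.363316 = 70,270.7931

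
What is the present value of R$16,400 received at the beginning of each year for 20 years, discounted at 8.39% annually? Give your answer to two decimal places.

R$169,576.02

PV = 16400 × [1 − (1+0.0839)^(−20)] / 0.0839 × (1+i) = 16400 × 10.340001 = 169,576.0178
Payments are at the start of each period, so multiply by (1+i).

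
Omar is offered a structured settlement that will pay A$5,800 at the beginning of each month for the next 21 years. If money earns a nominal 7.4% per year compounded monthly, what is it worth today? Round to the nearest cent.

A$745,326.58

i = 0.074/12 = 0.00616667 per month; n = 21·12 = 252.
PV = 5800 × [1 − (1+0.00616667)^(−252)] / 0.00616667 × (1+i) = 5800 × 128.504582 = 745,326.5770
(Beginning-of-period payments → annuity-due factor ×(1+i).)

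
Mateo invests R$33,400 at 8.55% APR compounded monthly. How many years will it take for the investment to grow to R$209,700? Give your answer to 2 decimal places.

Periodic rate i = 0.0855/12 = 0.007125.
(1+i)^n = 209700/33400 = 6.27844, so n = ln 6.27844 / ln 1.00713 = 258.7592 months
= 258.7592/12 years

21.56 years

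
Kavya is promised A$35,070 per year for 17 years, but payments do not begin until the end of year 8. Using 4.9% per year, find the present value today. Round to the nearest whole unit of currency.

A$284,995

Value one period before first payment (t=7): 35070 × [1 − (1+0.049)^(−17)] / 0.049 = 35070 × 11.358746 = 398,351.2172
PV₀ = 398,351.2172 / (1+0.049)^7 = 398,351.2172 / 1.397747 = 284,995.3218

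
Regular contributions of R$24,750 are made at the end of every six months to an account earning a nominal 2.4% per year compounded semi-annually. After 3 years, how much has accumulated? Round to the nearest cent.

R$153,026.92

With 2 periods per year: i = 0.012, n = 6.
Accumulation factor s(6|0.012) = 6.182906; FV = 24750 × 6.182906 = 153,026.9246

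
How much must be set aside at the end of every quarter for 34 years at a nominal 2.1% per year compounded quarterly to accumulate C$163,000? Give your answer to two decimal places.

C$824.16

With 4 periods per year: i = 0.00525, n = 136.
FV-annuity factor = 197.777702; PMT = 163000 / 197.777702 = 824.1576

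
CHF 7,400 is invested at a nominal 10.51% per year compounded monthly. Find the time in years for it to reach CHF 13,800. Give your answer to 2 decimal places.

5.96 years

Periodic rate i = 0.1051/12 = 0.00875833.
n = ln(13800/7400) / ln(1+0.00875833) = ln(1.86486) / 0.008720 = 71.4649 months
= 71.4649/12 years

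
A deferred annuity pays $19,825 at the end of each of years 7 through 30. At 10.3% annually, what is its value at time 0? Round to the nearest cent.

$96,721.43

PV at t=6 (ordinary 24-year annuity): 19825 × a(24|0.103) = 19825 × 8.785422 = 174,170.9836
PV₀ = 174,170.9836 / (1+0.103)^6 = 174,170.9836 / 1.800749 = 96,721.4347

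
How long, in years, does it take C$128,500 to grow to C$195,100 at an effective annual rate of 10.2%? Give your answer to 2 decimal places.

n = ln(195100/128500) / ln(1+0.102) = ln(1.51829) / 0.097127 = 4.2994 years

4.30 years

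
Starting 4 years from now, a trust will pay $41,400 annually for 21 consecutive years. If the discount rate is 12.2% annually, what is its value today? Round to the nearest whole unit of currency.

PV at t=3 (ordinary 21-year annuity): 41400 × a(21|0.122) = 41400 × 7.465935 = 309,089.7250
Discount back 3 years: 309,089.7250 × (1+0.122)^(−3) = 309,089.7250 × 0.707981 = 218,829.5652

$218,830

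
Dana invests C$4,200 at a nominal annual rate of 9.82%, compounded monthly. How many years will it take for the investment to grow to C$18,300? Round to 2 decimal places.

Periodic rate i = 0.0982/12 = 0.00818333.
n = ln(18300/4200) / ln(1+0.00818333) = ln(4.35714) / 0.008150 = 180.5903 months
= 180.5903/12 years

15.05 years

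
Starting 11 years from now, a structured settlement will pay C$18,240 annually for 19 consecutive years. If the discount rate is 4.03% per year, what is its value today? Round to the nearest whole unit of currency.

C$160,964

Value one period before first payment (t=10): 18240 × [1 − (1+0.0403)^(−19)] / 0.0403 = 18240 × 13.100533 = 238,953.7277
PV₀ = 238,953.7277 / (1+0.0403)^10 = 238,953.7277 / 1.484520 = 160,963.6550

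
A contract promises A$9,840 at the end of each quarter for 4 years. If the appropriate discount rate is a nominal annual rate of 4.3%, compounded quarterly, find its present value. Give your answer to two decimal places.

A$143,936.40

With 4 periods per year: i = 0.01075, n = 16.
Annuity factor a(16|0.01075) = 14.627683; PV = 9840 × 14.627683 = 143,936.4044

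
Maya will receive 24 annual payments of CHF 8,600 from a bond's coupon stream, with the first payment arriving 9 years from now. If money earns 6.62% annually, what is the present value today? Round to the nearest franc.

Value one period before first payment (t=8): 8600 × [1 − (1+0.0662)^(−24)] / 0.0662 = 8600 × 11.862241 = 102,015.2764
PV₀ = 102,015.2764 / (1+0.0662)^8 = 102,015.2764 / 1.669973 = 61,087.9829

CHF 61,088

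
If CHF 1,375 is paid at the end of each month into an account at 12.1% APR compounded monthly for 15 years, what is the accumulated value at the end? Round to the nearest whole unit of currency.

Periodic rate i = 0.121/12 = 0.0100833; n = 15 × 12 = 180 periods.
FV = 1375 × [(1+0.0100833)^180 − 1] / 0.0100833 = 1375 × 504.348033 = 693,478.5455

CHF 693,479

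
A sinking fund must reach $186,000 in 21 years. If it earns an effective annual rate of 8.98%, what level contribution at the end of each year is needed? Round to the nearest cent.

PMT = 186000 / ( [(1+0.0898)^21 − 1] / 0.0898 ) = 186000 / 56.629313 = 3,284.5180

$3,284.52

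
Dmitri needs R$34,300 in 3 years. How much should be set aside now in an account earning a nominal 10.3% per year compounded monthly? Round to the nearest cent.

i = 0.103/12 = 0.00858333 per month; n = 3·12 = 36.
PV = FV·(1+i)^(−n) = 34,300 × 0.735149 = 25,215.6275

R$25,215.63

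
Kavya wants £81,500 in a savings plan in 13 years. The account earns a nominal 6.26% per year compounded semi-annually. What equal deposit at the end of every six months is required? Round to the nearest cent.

£2,076.49

Periodic rate i = 0.0626/2 = 0.0313; n = 13 × 2 = 26 periods.
PMT = 81500 / ( [(1+0.0313)^26 − 1] / 0.0313 ) = 81500 / 39.248844 = 2,076.4943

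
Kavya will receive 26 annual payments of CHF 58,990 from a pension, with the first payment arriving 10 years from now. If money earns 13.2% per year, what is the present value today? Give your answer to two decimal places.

CHF 140,586.55

Value one period before first payment (t=9): 58990 × [1 − (1+0.132)^(−26)] / 0.132 = 58990 × 7.274166 = 429,103.0620
PV₀ = 429,103.0620 / (1+0.132)^9 = 429,103.0620 / 3.052234 = 140,586.5495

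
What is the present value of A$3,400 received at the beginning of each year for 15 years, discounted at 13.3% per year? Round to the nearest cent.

A$24,513.41

Annuity factor a(15|0.133) × (1+i) = 7.209827; PV = 3400 × 7.209827 = 24,513.4125
(annuity-due: payments at period start, so ×(1+i).)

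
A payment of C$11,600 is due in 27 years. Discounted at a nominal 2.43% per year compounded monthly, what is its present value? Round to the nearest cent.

With 12 periods per year: i = 0.002025, n = 324.
Discount factor = (1+0.002025)^(−324) = 0.519215; PV = 11,600 × 0.519215 = 6,022.8978

C$6,022.90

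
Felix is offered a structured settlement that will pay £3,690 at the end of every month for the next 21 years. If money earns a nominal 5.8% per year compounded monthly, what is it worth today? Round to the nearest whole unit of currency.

Periodic rate i = 0.058/12 = 0.00483333; n = 21 × 12 = 252 periods.
Annuity factor a(252|0.00483333) = 145.512321; PV = 3690 × 145.512321 = 536,940.4658

£536,940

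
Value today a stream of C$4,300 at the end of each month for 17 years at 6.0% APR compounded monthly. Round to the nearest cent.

With 12 periods per year: i = 0.005, n = 204.
Annuity factor a(204|0.005) = 127.697486; PV = 4300 × 127.697486 = 549,099.1904

C$549,099.19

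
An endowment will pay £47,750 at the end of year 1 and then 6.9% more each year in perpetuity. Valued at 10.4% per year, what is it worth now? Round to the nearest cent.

PV = PMT / (i − g) = 47750 / (0.104 − 0.069) = 47750 / 0.035000 = 1,364,285.7143

£1,364,285.71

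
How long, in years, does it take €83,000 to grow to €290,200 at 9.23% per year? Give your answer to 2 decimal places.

14.18 years

n = ln(290200/83000) / ln(1+0.0923) = ln(3.49639) / 0.088286 = 14.1782 years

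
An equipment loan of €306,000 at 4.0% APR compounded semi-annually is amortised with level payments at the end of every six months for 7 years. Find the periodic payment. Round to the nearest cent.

Periodic rate i = 0.04/2 = 0.02; n = 7 × 2 = 14 periods.
Annuity-PV factor = 12.106249; PMT = 306000 / 12.106249 = 25,276.2029

€25,276.20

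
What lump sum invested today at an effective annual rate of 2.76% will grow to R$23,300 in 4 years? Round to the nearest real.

R$20,896

PV = FV·(1+i)^(−n) = 23,300 × 0.896817 = 20,895.8258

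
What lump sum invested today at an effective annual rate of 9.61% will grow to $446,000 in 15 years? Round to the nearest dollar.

$112,611

PV = 446,000 / (1 + 0.0961)^15 = 446,000 / 3.960524 = 112,611.3572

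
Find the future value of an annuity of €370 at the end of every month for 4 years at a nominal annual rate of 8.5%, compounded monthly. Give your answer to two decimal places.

€21,064.65

Periodic rate i = 0.085/12 = 0.00708333; n = 4 × 12 = 48 periods.
FV = 370 × [(1+0.00708333)^48 − 1] / 0.00708333 = 370 × 56.931495 = 21,064.6531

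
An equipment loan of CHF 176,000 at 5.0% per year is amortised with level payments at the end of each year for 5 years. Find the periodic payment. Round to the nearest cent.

CHF 40,651.56

PMT = 176000 / ( [1 − (1+0.05)^(−5)] / 0.05 ) = 176000 / 4.329477 = 40,651.5645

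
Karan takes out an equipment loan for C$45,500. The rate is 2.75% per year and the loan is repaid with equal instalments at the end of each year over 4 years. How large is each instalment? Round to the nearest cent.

C$12,167.64

Annuity-PV factor = 3.739428; PMT = 45500 / 3.739428 = 12,167.6368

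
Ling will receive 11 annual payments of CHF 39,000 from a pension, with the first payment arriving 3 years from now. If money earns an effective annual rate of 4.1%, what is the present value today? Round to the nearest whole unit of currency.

CHF 313,582

PV at t=2 (ordinary 11-year annuity): 39000 × a(11|0.041) = 39000 × 8.713419 = 339,823.3255
PV₀ = 339,823.3255 / (1+0.041)^2 = 339,823.3255 / 1.083681 = 313,582.4338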